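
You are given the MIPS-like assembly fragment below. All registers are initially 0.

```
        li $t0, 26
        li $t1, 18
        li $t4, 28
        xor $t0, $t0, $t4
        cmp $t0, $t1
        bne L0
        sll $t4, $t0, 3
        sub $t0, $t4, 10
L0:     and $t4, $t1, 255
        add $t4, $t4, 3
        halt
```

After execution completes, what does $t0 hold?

$t0=26
$t1=18
$t4=28
$t0=26^28=6
cmp $t0, $t1  (cmp 6,18)
bne L0: taken
$t4=18&255=18
$t4=18+3=21
halt.

6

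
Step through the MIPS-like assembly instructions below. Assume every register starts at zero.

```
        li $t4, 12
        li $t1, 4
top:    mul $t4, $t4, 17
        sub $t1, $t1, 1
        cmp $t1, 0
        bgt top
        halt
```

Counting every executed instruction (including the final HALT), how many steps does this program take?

19

after li $t4, 12: $t4=12
after li $t1, 4: $t1=4
after mul $t4, $t4, 17: $t4=12*17=204
after sub $t1, $t1, 1: $t1=4-1=3
cmp $t1, 0  (cmp 3,0)
bgt top: taken
after mul $t4, $t4, 17: $t4=204*17=3468
after sub $t1, $t1, 1: $t1=3-1=2
cmp $t1, 0  (cmp 2,0)
bgt top: taken
after mul $t4, $t4, 17: $t4=3468*17=58956
after sub $t1, $t1, 1: $t1=2-1=1
cmp $t1, 0  (cmp 1,0)
bgt top: taken
after mul $t4, $t4, 17: $t4=58956*17=1002252
after sub $t1, $t1, 1: $t1=1-1=0
cmp $t1, 0  (cmp 0,0)
bgt top: not taken
halt.
Total executed instructions: 19.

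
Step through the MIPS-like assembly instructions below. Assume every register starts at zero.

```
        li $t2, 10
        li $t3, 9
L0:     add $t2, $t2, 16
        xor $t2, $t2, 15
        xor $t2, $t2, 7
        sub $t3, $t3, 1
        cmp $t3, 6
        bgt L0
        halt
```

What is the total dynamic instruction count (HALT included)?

after li $t2, 10: $t2=10
after li $t3, 9: $t3=9
after add $t2, $t2, 16: $t2=10+16=26
after xor $t2, $t2, 15: $t2=26^15=21
after xor $t2, $t2, 7: $t2=21^7=18
after sub $t3, $t3, 1: $t3=9-1=8
cmp $t3, 6  (cmp 8,6)
bgt L0: taken
after add $t2, $t2, 16: $t2=18+16=34
after xor $t2, $t2, 15: $t2=34^15=45
after xor $t2, $t2, 7: $t2=45^7=42
after sub $t3, $t3, 1: $t3=8-1=7
cmp $t3, 6  (cmp 7,6)
bgt L0: taken
after add $t2, $t2, 16: $t2=42+16=58
after xor $t2, $t2, 15: $t2=58^15=53
after xor $t2, $t2, 7: $t2=53^7=50
after sub $t3, $t3, 1: $t3=7-1=6
cmp $t3, 6  (cmp 6,6)
bgt L0: not taken
halt.
Total executed instructions: 21.

21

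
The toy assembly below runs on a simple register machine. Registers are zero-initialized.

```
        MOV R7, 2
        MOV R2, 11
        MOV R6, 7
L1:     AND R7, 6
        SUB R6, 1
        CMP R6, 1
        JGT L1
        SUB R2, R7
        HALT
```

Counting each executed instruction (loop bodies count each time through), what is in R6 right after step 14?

R7=2
R2=11
R6=7
R7=2&6=2
R6=7-1=6
CMP R6, 1  (cmp 6,1)
JGT L1: taken
R7=2&6=2
R6=6-1=5
CMP R6, 1  (cmp 5,1)
JGT L1: taken
R7=2&6=2
R6=5-1=4
CMP R6, 1  (cmp 4,1)
After step 14: R6 = 4.

4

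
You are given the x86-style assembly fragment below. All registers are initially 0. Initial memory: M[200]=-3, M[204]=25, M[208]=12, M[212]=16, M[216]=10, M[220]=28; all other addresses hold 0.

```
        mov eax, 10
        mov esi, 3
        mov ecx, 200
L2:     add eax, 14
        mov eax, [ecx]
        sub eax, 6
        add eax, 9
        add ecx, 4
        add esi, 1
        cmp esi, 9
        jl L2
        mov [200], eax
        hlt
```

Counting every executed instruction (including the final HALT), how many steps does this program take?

53

eax=10
esi=3
ecx=200
eax=10+14=24
eax=M[200]=-3
eax=(-3)-6=-9
eax=(-9)+9=0
ecx=200+4=204
esi=3+1=4
cmp esi, 9  (cmp 4,9)
jl L2: taken
eax=0+14=14
eax=M[204]=25
eax=25-6=19
eax=19+9=28
ecx=204+4=208
esi=4+1=5
cmp esi, 9  (cmp 5,9)
jl L2: taken
eax=28+14=42
eax=M[208]=12
eax=12-6=6
eax=6+9=15
ecx=208+4=212
esi=5+1=6
cmp esi, 9  (cmp 6,9)
jl L2: taken
eax=15+14=29
eax=M[212]=16
eax=16-6=10
eax=10+9=19
ecx=212+4=216
esi=6+1=7
cmp esi, 9  (cmp 7,9)
jl L2: taken
eax=19+14=33
eax=M[216]=10
eax=10-6=4
eax=4+9=13
ecx=216+4=220
esi=7+1=8
cmp esi, 9  (cmp 8,9)
jl L2: taken
eax=13+14=27
eax=M[220]=28
eax=28-6=22
eax=22+9=31
ecx=220+4=224
esi=8+1=9
cmp esi, 9  (cmp 9,9)
jl L2: not taken
mov [200], eax → M[200]=31
halt.
Total executed instructions: 53.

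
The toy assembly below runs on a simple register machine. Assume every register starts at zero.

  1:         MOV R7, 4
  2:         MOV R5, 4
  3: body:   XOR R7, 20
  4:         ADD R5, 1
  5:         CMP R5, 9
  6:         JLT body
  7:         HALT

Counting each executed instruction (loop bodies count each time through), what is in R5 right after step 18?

after MOV R7, 4: R7=4
after MOV R5, 4: R5=4
after XOR R7, 20: R7=4^20=16
after ADD R5, 1: R5=4+1=5
CMP R5, 9  (cmp 5,9)
JLT body: taken
after XOR R7, 20: R7=16^20=4
after ADD R5, 1: R5=5+1=6
CMP R5, 9  (cmp 6,9)
JLT body: taken
after XOR R7, 20: R7=4^20=16
after ADD R5, 1: R5=6+1=7
CMP R5, 9  (cmp 7,9)
JLT body: taken
after XOR R7, 20: R7=16^20=4
after ADD R5, 1: R5=7+1=8
CMP R5, 9  (cmp 8,9)
JLT body: taken
After step 18: R5 = 8.

8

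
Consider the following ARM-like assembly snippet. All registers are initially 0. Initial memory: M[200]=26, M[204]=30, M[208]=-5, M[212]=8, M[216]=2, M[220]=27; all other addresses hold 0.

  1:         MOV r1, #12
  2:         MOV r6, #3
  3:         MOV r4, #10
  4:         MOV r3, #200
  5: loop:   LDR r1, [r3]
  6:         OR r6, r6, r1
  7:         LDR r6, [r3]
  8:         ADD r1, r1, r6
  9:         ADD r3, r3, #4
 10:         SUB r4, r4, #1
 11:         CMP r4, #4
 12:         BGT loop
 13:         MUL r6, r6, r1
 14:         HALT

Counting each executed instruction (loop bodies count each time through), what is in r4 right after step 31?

7

MOV r1, #12 → r1=12
MOV r6, #3 → r6=3
MOV r4, #10 → r4=10
MOV r3, #200 → r3=200
LDR r1, [r3] → r1=M[200]=26
OR r6, r6, r1 → r6=3|26=27
LDR r6, [r3] → r6=M[200]=26
ADD r1, r1, r6 → r1=26+26=52
ADD r3, r3, #4 → r3=200+4=204
SUB r4, r4, #1 → r4=10-1=9
CMP r4, #4  (cmp 9,4)
BGT loop: taken
LDR r1, [r3] → r1=M[204]=30
OR r6, r6, r1 → r6=26|30=30
LDR r6, [r3] → r6=M[204]=30
ADD r1, r1, r6 → r1=30+30=60
ADD r3, r3, #4 → r3=204+4=208
SUB r4, r4, #1 → r4=9-1=8
CMP r4, #4  (cmp 8,4)
BGT loop: taken
LDR r1, [r3] → r1=M[208]=-5
OR r6, r6, r1 → r6=30|(-5)=-1
LDR r6, [r3] → r6=M[208]=-5
ADD r1, r1, r6 → r1=(-5)+(-5)=-10
ADD r3, r3, #4 → r3=208+4=212
SUB r4, r4, #1 → r4=8-1=7
CMP r4, #4  (cmp 7,4)
BGT loop: taken
LDR r1, [r3] → r1=M[212]=8
OR r6, r6, r1 → r6=(-5)|8=-5
LDR r6, [r3] → r6=M[212]=8
After step 31: r4 = 7.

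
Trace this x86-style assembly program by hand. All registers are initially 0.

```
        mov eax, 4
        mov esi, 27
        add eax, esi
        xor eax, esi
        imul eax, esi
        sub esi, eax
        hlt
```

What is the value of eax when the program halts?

108

after mov eax, 4: eax=4
after mov esi, 27: esi=27
after add eax, esi: eax=4+27=31
after xor eax, esi: eax=31^27=4
after imul eax, esi: eax=4*27=108
after sub esi, eax: esi=27-108=-81
halt.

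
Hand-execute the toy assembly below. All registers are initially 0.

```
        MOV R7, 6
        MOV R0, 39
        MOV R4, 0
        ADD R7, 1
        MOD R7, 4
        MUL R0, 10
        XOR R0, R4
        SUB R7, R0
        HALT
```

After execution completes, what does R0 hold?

390

R7=6
R0=39
R4=0
R7=6+1=7
R7=7%4=3
R0=39*10=390
R0=390^0=390
R7=3-390=-387
halt.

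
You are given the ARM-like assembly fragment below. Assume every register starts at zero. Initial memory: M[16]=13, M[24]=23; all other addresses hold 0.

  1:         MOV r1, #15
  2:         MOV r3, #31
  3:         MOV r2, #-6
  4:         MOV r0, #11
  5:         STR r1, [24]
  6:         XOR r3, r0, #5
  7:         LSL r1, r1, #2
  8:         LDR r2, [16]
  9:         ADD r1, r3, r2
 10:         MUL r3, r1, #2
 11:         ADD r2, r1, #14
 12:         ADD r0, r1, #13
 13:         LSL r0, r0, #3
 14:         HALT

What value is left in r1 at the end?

27

after MOV r1, #15: r1=15
after MOV r3, #31: r3=31
after MOV r2, #-6: r2=-6
after MOV r0, #11: r0=11
STR r1, [24] → M[24]=15
after XOR r3, r0, #5: r3=11^5=14
after LSL r1, r1, #2: r1=15<<2=60
after LDR r2, [16]: r2=M[16]=13
after ADD r1, r3, r2: r1=14+13=27
after MUL r3, r1, #2: r3=27*2=54
after ADD r2, r1, #14: r2=27+14=41
after ADD r0, r1, #13: r0=27+13=40
after LSL r0, r0, #3: r0=40<<3=320
halt.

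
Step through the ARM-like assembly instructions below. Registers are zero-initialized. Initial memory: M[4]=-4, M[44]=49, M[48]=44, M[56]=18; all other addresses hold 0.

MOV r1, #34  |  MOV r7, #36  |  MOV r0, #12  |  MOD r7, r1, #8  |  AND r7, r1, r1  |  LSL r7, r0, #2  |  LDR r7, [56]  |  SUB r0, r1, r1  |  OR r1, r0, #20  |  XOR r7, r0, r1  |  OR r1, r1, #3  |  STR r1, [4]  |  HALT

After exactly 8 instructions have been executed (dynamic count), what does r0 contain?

0

MOV r1, #34 → r1=34
MOV r7, #36 → r7=36
MOV r0, #12 → r0=12
MOD r7, r1, #8 → r7=34%8=2
AND r7, r1, r1 → r7=34&34=34
LSL r7, r0, #2 → r7=12<<2=48
LDR r7, [56] → r7=M[56]=18
SUB r0, r1, r1 → r0=34-34=0
After step 8: r0 = 0.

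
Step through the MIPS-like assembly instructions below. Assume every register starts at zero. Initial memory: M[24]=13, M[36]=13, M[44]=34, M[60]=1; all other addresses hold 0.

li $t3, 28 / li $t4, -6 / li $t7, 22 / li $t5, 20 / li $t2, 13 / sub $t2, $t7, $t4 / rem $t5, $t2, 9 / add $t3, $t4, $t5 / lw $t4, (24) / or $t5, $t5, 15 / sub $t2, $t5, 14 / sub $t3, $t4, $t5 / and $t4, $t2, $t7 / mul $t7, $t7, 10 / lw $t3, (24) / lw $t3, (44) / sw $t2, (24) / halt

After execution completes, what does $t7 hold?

$t3=28
$t4=-6
$t7=22
$t5=20
$t2=13
$t2=22-(-6)=28
$t5=28%9=1
$t3=(-6)+1=-5
$t4=M[24]=13
$t5=1|15=15
$t2=15-14=1
$t3=13-15=-2
$t4=1&22=0
$t7=22*10=220
$t3=M[24]=13
$t3=M[44]=34
sw $t2, (24) → M[24]=1
halt.

220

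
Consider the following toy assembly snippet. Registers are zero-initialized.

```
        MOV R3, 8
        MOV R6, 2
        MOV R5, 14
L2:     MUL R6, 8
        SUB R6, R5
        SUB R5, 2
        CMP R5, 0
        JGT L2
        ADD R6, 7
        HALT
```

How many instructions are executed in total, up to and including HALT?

40

MOV R3, 8 → R3=8
MOV R6, 2 → R6=2
MOV R5, 14 → R5=14
MUL R6, 8 → R6=2*8=16
SUB R6, R5 → R6=16-14=2
SUB R5, 2 → R5=14-2=12
CMP R5, 0  (cmp 12,0)
JGT L2: taken
MUL R6, 8 → R6=2*8=16
SUB R6, R5 → R6=16-12=4
SUB R5, 2 → R5=12-2=10
CMP R5, 0  (cmp 10,0)
JGT L2: taken
MUL R6, 8 → R6=4*8=32
SUB R6, R5 → R6=32-10=22
SUB R5, 2 → R5=10-2=8
CMP R5, 0  (cmp 8,0)
JGT L2: taken
MUL R6, 8 → R6=22*8=176
SUB R6, R5 → R6=176-8=168
SUB R5, 2 → R5=8-2=6
CMP R5, 0  (cmp 6,0)
JGT L2: taken
MUL R6, 8 → R6=168*8=1344
SUB R6, R5 → R6=1344-6=1338
SUB R5, 2 → R5=6-2=4
CMP R5, 0  (cmp 4,0)
JGT L2: taken
MUL R6, 8 → R6=1338*8=10704
SUB R6, R5 → R6=10704-4=10700
SUB R5, 2 → R5=4-2=2
CMP R5, 0  (cmp 2,0)
JGT L2: taken
MUL R6, 8 → R6=10700*8=85600
SUB R6, R5 → R6=85600-2=85598
SUB R5, 2 → R5=2-2=0
CMP R5, 0  (cmp 0,0)
JGT L2: not taken
ADD R6, 7 → R6=85598+7=85605
halt.
Total executed instructions: 40.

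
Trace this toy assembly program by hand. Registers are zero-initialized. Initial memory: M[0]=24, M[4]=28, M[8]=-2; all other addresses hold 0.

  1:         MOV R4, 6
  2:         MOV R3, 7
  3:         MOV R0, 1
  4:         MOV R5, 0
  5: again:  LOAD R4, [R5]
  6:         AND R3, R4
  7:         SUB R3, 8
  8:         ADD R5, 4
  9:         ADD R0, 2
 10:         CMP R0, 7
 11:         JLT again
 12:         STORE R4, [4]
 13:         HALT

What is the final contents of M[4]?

-2

after MOV R4, 6: R4=6
after MOV R3, 7: R3=7
after MOV R0, 1: R0=1
after MOV R5, 0: R5=0
after LOAD R4, [R5]: R4=M[0]=24
after AND R3, R4: R3=7&24=0
after SUB R3, 8: R3=0-8=-8
after ADD R5, 4: R5=0+4=4
after ADD R0, 2: R0=1+2=3
CMP R0, 7  (cmp 3,7)
JLT again: taken
after LOAD R4, [R5]: R4=M[4]=28
after AND R3, R4: R3=(-8)&28=24
after SUB R3, 8: R3=24-8=16
after ADD R5, 4: R5=4+4=8
after ADD R0, 2: R0=3+2=5
CMP R0, 7  (cmp 5,7)
JLT again: taken
after LOAD R4, [R5]: R4=M[8]=-2
after AND R3, R4: R3=16&(-2)=16
after SUB R3, 8: R3=16-8=8
after ADD R5, 4: R5=8+4=12
after ADD R0, 2: R0=5+2=7
CMP R0, 7  (cmp 7,7)
JLT again: not taken
STORE R4, [4] → M[4]=-2
halt.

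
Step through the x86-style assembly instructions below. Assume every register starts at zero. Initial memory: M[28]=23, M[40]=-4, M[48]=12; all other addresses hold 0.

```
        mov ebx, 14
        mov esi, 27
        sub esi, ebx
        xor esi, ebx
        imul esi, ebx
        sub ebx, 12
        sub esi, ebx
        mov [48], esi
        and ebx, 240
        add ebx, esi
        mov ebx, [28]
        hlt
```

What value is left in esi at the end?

mov ebx, 14 → ebx=14
mov esi, 27 → esi=27
sub esi, ebx → esi=27-14=13
xor esi, ebx → esi=13^14=3
imul esi, ebx → esi=3*14=42
sub ebx, 12 → ebx=14-12=2
sub esi, ebx → esi=42-2=40
mov [48], esi → M[48]=40
and ebx, 240 → ebx=2&240=0
add ebx, esi → ebx=0+40=40
mov ebx, [28] → ebx=M[28]=23
halt.

40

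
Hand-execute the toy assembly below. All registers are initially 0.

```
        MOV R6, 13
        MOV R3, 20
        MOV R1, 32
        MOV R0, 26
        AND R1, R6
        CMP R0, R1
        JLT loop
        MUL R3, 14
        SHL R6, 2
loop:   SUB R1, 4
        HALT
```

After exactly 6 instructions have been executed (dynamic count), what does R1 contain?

0

MOV R6, 13 → R6=13
MOV R3, 20 → R3=20
MOV R1, 32 → R1=32
MOV R0, 26 → R0=26
AND R1, R6 → R1=32&13=0
CMP R0, R1  (cmp 26,0)
After step 6: R1 = 0.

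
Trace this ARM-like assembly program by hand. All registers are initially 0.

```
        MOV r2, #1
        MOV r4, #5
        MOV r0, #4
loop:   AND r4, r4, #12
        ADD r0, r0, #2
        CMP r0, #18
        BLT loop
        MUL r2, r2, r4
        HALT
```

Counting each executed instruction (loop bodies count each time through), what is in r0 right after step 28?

MOV r2, #1 → r2=1
MOV r4, #5 → r4=5
MOV r0, #4 → r0=4
AND r4, r4, #12 → r4=5&12=4
ADD r0, r0, #2 → r0=4+2=6
CMP r0, #18  (cmp 6,18)
BLT loop: taken
AND r4, r4, #12 → r4=4&12=4
ADD r0, r0, #2 → r0=6+2=8
CMP r0, #18  (cmp 8,18)
BLT loop: taken
AND r4, r4, #12 → r4=4&12=4
ADD r0, r0, #2 → r0=8+2=10
CMP r0, #18  (cmp 10,18)
BLT loop: taken
AND r4, r4, #12 → r4=4&12=4
ADD r0, r0, #2 → r0=10+2=12
CMP r0, #18  (cmp 12,18)
BLT loop: taken
AND r4, r4, #12 → r4=4&12=4
ADD r0, r0, #2 → r0=12+2=14
CMP r0, #18  (cmp 14,18)
BLT loop: taken
AND r4, r4, #12 → r4=4&12=4
ADD r0, r0, #2 → r0=14+2=16
CMP r0, #18  (cmp 16,18)
BLT loop: taken
AND r4, r4, #12 → r4=4&12=4
After step 28: r0 = 16.

16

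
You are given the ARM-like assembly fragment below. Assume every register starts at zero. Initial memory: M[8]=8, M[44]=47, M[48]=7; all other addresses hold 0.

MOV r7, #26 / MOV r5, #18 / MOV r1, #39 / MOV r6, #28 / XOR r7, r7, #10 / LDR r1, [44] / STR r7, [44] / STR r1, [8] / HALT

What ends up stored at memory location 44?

MOV r7, #26 → r7=26
MOV r5, #18 → r5=18
MOV r1, #39 → r1=39
MOV r6, #28 → r6=28
XOR r7, r7, #10 → r7=26^10=16
LDR r1, [44] → r1=M[44]=47
STR r7, [44] → M[44]=16
STR r1, [8] → M[8]=47
halt.

16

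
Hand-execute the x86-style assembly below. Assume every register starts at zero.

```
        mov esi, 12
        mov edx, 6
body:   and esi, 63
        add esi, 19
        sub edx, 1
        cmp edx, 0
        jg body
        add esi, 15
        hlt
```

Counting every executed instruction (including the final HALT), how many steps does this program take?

34

esi=12
edx=6
esi=12&63=12
esi=12+19=31
edx=6-1=5
cmp edx, 0  (cmp 5,0)
jg body: taken
esi=31&63=31
esi=31+19=50
edx=5-1=4
cmp edx, 0  (cmp 4,0)
jg body: taken
esi=50&63=50
esi=50+19=69
edx=4-1=3
cmp edx, 0  (cmp 3,0)
jg body: taken
esi=69&63=5
esi=5+19=24
edx=3-1=2
cmp edx, 0  (cmp 2,0)
jg body: taken
esi=24&63=24
esi=24+19=43
edx=2-1=1
cmp edx, 0  (cmp 1,0)
jg body: taken
esi=43&63=43
esi=43+19=62
edx=1-1=0
cmp edx, 0  (cmp 0,0)
jg body: not taken
esi=62+15=77
halt.
Total executed instructions: 34.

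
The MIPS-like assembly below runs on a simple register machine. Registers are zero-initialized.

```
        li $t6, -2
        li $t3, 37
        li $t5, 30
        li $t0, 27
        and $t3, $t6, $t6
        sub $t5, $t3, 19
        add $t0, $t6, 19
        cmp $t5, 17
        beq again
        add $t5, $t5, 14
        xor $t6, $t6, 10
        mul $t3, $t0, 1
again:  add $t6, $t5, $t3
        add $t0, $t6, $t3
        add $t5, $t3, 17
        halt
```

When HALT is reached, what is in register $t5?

li $t6, -2 → $t6=-2
li $t3, 37 → $t3=37
li $t5, 30 → $t5=30
li $t0, 27 → $t0=27
and $t3, $t6, $t6 → $t3=(-2)&(-2)=-2
sub $t5, $t3, 19 → $t5=(-2)-19=-21
add $t0, $t6, 19 → $t0=(-2)+19=17
cmp $t5, 17  (cmp -21,17)
beq again: not taken
add $t5, $t5, 14 → $t5=(-21)+14=-7
xor $t6, $t6, 10 → $t6=(-2)^10=-12
mul $t3, $t0, 1 → $t3=17*1=17
add $t6, $t5, $t3 → $t6=(-7)+17=10
add $t0, $t6, $t3 → $t0=10+17=27
add $t5, $t3, 17 → $t5=17+17=34
halt.

34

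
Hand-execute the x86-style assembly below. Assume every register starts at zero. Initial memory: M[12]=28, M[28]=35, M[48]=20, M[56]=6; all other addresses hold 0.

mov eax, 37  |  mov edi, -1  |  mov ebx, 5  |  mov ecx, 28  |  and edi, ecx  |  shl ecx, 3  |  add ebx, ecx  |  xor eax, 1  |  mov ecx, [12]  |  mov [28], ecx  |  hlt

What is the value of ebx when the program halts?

229

mov eax, 37 → eax=37
mov edi, -1 → edi=-1
mov ebx, 5 → ebx=5
mov ecx, 28 → ecx=28
and edi, ecx → edi=(-1)&28=28
shl ecx, 3 → ecx=28<<3=224
add ebx, ecx → ebx=5+224=229
xor eax, 1 → eax=37^1=36
mov ecx, [12] → ecx=M[12]=28
mov [28], ecx → M[28]=28
halt.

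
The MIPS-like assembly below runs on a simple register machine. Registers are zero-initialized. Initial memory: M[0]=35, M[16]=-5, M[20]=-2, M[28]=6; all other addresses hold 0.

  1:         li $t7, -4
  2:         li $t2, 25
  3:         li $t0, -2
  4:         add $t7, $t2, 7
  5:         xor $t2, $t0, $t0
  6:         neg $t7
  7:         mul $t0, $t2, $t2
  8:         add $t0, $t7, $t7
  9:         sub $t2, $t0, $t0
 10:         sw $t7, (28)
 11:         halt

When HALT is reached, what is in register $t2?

li $t7, -4 → $t7=-4
li $t2, 25 → $t2=25
li $t0, -2 → $t0=-2
add $t7, $t2, 7 → $t7=25+7=32
xor $t2, $t0, $t0 → $t2=(-2)^(-2)=0
neg $t7 → $t7=-(32)=-32
mul $t0, $t2, $t2 → $t0=0*0=0
add $t0, $t7, $t7 → $t0=(-32)+(-32)=-64
sub $t2, $t0, $t0 → $t2=(-64)-(-64)=0
sw $t7, (28) → M[28]=-32
halt.

0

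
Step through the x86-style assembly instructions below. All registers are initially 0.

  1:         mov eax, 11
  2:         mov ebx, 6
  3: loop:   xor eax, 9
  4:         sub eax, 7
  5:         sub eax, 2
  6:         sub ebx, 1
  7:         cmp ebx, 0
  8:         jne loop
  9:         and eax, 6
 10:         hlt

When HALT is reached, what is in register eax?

after mov eax, 11: eax=11
after mov ebx, 6: ebx=6
after xor eax, 9: eax=11^9=2
after sub eax, 7: eax=2-7=-5
after sub eax, 2: eax=(-5)-2=-7
after sub ebx, 1: ebx=6-1=5
cmp ebx, 0  (cmp 5,0)
jne loop: taken
after xor eax, 9: eax=(-7)^9=-16
after sub eax, 7: eax=(-16)-7=-23
after sub eax, 2: eax=(-23)-2=-25
after sub ebx, 1: ebx=5-1=4
cmp ebx, 0  (cmp 4,0)
jne loop: taken
after xor eax, 9: eax=(-25)^9=-18
after sub eax, 7: eax=(-18)-7=-25
after sub eax, 2: eax=(-25)-2=-27
after sub ebx, 1: ebx=4-1=3
cmp ebx, 0  (cmp 3,0)
jne loop: taken
after xor eax, 9: eax=(-27)^9=-20
after sub eax, 7: eax=(-20)-7=-27
after sub eax, 2: eax=(-27)-2=-29
after sub ebx, 1: ebx=3-1=2
cmp ebx, 0  (cmp 2,0)
jne loop: taken
after xor eax, 9: eax=(-29)^9=-22
after sub eax, 7: eax=(-22)-7=-29
after sub eax, 2: eax=(-29)-2=-31
after sub ebx, 1: ebx=2-1=1
cmp ebx, 0  (cmp 1,0)
jne loop: taken
after xor eax, 9: eax=(-31)^9=-24
after sub eax, 7: eax=(-24)-7=-31
after sub eax, 2: eax=(-31)-2=-33
after sub ebx, 1: ebx=1-1=0
cmp ebx, 0  (cmp 0,0)
jne loop: not taken
after and eax, 6: eax=(-33)&6=6
halt.

6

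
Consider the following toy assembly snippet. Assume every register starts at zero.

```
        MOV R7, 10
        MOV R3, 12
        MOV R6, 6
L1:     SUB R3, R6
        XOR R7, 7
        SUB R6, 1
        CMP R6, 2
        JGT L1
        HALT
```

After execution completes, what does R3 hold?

after MOV R7, 10: R7=10
after MOV R3, 12: R3=12
after MOV R6, 6: R6=6
after SUB R3, R6: R3=12-6=6
after XOR R7, 7: R7=10^7=13
after SUB R6, 1: R6=6-1=5
CMP R6, 2  (cmp 5,2)
JGT L1: taken
after SUB R3, R6: R3=6-5=1
after XOR R7, 7: R7=13^7=10
after SUB R6, 1: R6=5-1=4
CMP R6, 2  (cmp 4,2)
JGT L1: taken
after SUB R3, R6: R3=1-4=-3
after XOR R7, 7: R7=10^7=13
after SUB R6, 1: R6=4-1=3
CMP R6, 2  (cmp 3,2)
JGT L1: taken
after SUB R3, R6: R3=(-3)-3=-6
after XOR R7, 7: R7=13^7=10
after SUB R6, 1: R6=3-1=2
CMP R6, 2  (cmp 2,2)
JGT L1: not taken
halt.

-6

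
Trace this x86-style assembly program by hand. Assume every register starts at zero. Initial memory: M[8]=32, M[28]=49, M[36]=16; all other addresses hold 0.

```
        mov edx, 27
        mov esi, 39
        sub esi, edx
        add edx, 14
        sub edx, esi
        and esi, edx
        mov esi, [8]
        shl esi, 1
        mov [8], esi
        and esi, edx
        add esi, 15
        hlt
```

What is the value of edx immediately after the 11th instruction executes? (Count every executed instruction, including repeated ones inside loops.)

edx=27
esi=39
esi=39-27=12
edx=27+14=41
edx=41-12=29
esi=12&29=12
esi=M[8]=32
esi=32<<1=64
mov [8], esi → M[8]=64
esi=64&29=0
esi=0+15=15
After step 11: edx = 29.

29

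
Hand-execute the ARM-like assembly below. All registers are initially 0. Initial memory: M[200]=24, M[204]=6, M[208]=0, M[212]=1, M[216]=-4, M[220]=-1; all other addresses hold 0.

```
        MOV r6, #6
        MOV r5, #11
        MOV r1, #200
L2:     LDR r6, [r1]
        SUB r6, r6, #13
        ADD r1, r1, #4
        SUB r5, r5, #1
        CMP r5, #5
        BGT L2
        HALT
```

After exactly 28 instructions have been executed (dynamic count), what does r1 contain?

216

MOV r6, #6 → r6=6
MOV r5, #11 → r5=11
MOV r1, #200 → r1=200
LDR r6, [r1] → r6=M[200]=24
SUB r6, r6, #13 → r6=24-13=11
ADD r1, r1, #4 → r1=200+4=204
SUB r5, r5, #1 → r5=11-1=10
CMP r5, #5  (cmp 10,5)
BGT L2: taken
LDR r6, [r1] → r6=M[204]=6
SUB r6, r6, #13 → r6=6-13=-7
ADD r1, r1, #4 → r1=204+4=208
SUB r5, r5, #1 → r5=10-1=9
CMP r5, #5  (cmp 9,5)
BGT L2: taken
LDR r6, [r1] → r6=M[208]=0
SUB r6, r6, #13 → r6=0-13=-13
ADD r1, r1, #4 → r1=208+4=212
SUB r5, r5, #1 → r5=9-1=8
CMP r5, #5  (cmp 8,5)
BGT L2: taken
LDR r6, [r1] → r6=M[212]=1
SUB r6, r6, #13 → r6=1-13=-12
ADD r1, r1, #4 → r1=212+4=216
SUB r5, r5, #1 → r5=8-1=7
CMP r5, #5  (cmp 7,5)
BGT L2: taken
LDR r6, [r1] → r6=M[216]=-4
After step 28: r1 = 216.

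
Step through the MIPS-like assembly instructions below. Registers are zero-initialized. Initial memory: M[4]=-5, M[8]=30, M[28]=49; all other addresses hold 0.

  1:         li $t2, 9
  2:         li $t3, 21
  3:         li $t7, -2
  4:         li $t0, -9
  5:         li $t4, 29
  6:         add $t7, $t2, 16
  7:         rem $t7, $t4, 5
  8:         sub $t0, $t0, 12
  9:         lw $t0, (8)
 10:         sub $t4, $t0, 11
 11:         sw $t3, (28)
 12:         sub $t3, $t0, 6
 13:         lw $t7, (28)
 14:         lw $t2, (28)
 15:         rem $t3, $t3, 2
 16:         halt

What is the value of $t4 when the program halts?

after li $t2, 9: $t2=9
after li $t3, 21: $t3=21
after li $t7, -2: $t7=-2
after li $t0, -9: $t0=-9
after li $t4, 29: $t4=29
after add $t7, $t2, 16: $t7=9+16=25
after rem $t7, $t4, 5: $t7=29%5=4
after sub $t0, $t0, 12: $t0=(-9)-12=-21
after lw $t0, (8): $t0=M[8]=30
after sub $t4, $t0, 11: $t4=30-11=19
sw $t3, (28) → M[28]=21
after sub $t3, $t0, 6: $t3=30-6=24
after lw $t7, (28): $t7=M[28]=21
after lw $t2, (28): $t2=M[28]=21
after rem $t3, $t3, 2: $t3=24%2=0
halt.

19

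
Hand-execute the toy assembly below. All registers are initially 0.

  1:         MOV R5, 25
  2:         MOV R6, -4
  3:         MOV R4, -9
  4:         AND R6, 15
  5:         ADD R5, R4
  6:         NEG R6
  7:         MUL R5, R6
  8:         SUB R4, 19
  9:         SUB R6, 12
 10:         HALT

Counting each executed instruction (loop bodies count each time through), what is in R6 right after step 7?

-12

MOV R5, 25 → R5=25
MOV R6, -4 → R6=-4
MOV R4, -9 → R4=-9
AND R6, 15 → R6=(-4)&15=12
ADD R5, R4 → R5=25+(-9)=16
NEG R6 → R6=-(12)=-12
MUL R5, R6 → R5=16*(-12)=-192
After step 7: R6 = -12.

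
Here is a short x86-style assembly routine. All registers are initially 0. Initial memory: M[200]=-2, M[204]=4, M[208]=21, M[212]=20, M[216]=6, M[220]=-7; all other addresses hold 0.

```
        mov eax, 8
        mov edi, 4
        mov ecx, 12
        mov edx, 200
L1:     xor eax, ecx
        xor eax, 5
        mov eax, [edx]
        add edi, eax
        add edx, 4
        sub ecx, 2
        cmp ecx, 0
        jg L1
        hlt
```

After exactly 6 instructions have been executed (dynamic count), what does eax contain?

1

mov eax, 8 → eax=8
mov edi, 4 → edi=4
mov ecx, 12 → ecx=12
mov edx, 200 → edx=200
xor eax, ecx → eax=8^12=4
xor eax, 5 → eax=4^5=1
After step 6: eax = 1.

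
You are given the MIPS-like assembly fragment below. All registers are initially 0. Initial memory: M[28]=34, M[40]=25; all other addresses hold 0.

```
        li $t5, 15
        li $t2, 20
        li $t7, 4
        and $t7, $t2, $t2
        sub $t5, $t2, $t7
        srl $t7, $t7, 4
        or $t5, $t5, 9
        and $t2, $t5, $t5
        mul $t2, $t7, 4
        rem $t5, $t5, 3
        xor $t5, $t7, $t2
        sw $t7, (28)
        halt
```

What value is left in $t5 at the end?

5

$t5=15
$t2=20
$t7=4
$t7=20&20=20
$t5=20-20=0
$t7=20>>4=1
$t5=0|9=9
$t2=9&9=9
$t2=1*4=4
$t5=9%3=0
$t5=1^4=5
sw $t7, (28) → M[28]=1
halt.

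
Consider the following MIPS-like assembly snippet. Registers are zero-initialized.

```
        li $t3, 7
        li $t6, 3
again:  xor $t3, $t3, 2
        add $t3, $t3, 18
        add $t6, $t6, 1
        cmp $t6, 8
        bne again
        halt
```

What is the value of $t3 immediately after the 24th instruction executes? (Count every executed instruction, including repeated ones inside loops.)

87

$t3=7
$t6=3
$t3=7^2=5
$t3=5+18=23
$t6=3+1=4
cmp $t6, 8  (cmp 4,8)
bne again: taken
$t3=23^2=21
$t3=21+18=39
$t6=4+1=5
cmp $t6, 8  (cmp 5,8)
bne again: taken
$t3=39^2=37
$t3=37+18=55
$t6=5+1=6
cmp $t6, 8  (cmp 6,8)
bne again: taken
$t3=55^2=53
$t3=53+18=71
$t6=6+1=7
cmp $t6, 8  (cmp 7,8)
bne again: taken
$t3=71^2=69
$t3=69+18=87
After step 24: $t3 = 87.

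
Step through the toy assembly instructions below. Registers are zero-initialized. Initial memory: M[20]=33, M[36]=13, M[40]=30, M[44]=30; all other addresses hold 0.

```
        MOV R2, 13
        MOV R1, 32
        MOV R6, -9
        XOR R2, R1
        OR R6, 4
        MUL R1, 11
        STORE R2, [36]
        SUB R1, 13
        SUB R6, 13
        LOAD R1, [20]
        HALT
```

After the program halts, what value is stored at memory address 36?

45

after MOV R2, 13: R2=13
after MOV R1, 32: R1=32
after MOV R6, -9: R6=-9
after XOR R2, R1: R2=13^32=45
after OR R6, 4: R6=(-9)|4=-9
after MUL R1, 11: R1=32*11=352
STORE R2, [36] → M[36]=45
after SUB R1, 13: R1=352-13=339
after SUB R6, 13: R6=(-9)-13=-22
after LOAD R1, [20]: R1=M[20]=33
halt.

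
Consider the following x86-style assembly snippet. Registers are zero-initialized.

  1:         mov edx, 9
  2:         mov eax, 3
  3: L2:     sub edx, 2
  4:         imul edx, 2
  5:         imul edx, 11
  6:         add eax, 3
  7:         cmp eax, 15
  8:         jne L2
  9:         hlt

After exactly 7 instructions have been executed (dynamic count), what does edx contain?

154

edx=9
eax=3
edx=9-2=7
edx=7*2=14
edx=14*11=154
eax=3+3=6
cmp eax, 15  (cmp 6,15)
After step 7: edx = 154.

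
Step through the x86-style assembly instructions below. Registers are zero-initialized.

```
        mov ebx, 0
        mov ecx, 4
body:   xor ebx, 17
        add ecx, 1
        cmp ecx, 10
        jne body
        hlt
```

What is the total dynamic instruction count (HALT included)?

27

mov ebx, 0 → ebx=0
mov ecx, 4 → ecx=4
xor ebx, 17 → ebx=0^17=17
add ecx, 1 → ecx=4+1=5
cmp ecx, 10  (cmp 5,10)
jne body: taken
xor ebx, 17 → ebx=17^17=0
add ecx, 1 → ecx=5+1=6
cmp ecx, 10  (cmp 6,10)
jne body: taken
xor ebx, 17 → ebx=0^17=17
add ecx, 1 → ecx=6+1=7
cmp ecx, 10  (cmp 7,10)
jne body: taken
xor ebx, 17 → ebx=17^17=0
add ecx, 1 → ecx=7+1=8
cmp ecx, 10  (cmp 8,10)
jne body: taken
xor ebx, 17 → ebx=0^17=17
add ecx, 1 → ecx=8+1=9
cmp ecx, 10  (cmp 9,10)
jne body: taken
xor ebx, 17 → ebx=17^17=0
add ecx, 1 → ecx=9+1=10
cmp ecx, 10  (cmp 10,10)
jne body: not taken
halt.
Total executed instructions: 27.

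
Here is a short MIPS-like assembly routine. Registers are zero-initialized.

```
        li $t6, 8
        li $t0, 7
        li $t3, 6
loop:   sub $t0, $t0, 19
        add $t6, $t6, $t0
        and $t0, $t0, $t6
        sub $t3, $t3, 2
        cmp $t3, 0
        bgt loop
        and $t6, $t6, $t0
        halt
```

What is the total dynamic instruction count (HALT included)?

after li $t6, 8: $t6=8
after li $t0, 7: $t0=7
after li $t3, 6: $t3=6
after sub $t0, $t0, 19: $t0=7-19=-12
after add $t6, $t6, $t0: $t6=8+(-12)=-4
after and $t0, $t0, $t6: $t0=(-12)&(-4)=-12
after sub $t3, $t3, 2: $t3=6-2=4
cmp $t3, 0  (cmp 4,0)
bgt loop: taken
after sub $t0, $t0, 19: $t0=(-12)-19=-31
after add $t6, $t6, $t0: $t6=(-4)+(-31)=-35
after and $t0, $t0, $t6: $t0=(-31)&(-35)=-63
after sub $t3, $t3, 2: $t3=4-2=2
cmp $t3, 0  (cmp 2,0)
bgt loop: taken
after sub $t0, $t0, 19: $t0=(-63)-19=-82
after add $t6, $t6, $t0: $t6=(-35)+(-82)=-117
after and $t0, $t0, $t6: $t0=(-82)&(-117)=-118
after sub $t3, $t3, 2: $t3=2-2=0
cmp $t3, 0  (cmp 0,0)
bgt loop: not taken
after and $t6, $t6, $t0: $t6=(-117)&(-118)=-118
halt.
Total executed instructions: 23.

23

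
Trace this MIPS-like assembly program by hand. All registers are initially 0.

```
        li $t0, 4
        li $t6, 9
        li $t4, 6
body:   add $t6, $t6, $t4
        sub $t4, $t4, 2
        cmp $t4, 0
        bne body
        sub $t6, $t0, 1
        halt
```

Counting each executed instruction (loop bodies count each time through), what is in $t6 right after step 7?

after li $t0, 4: $t0=4
after li $t6, 9: $t6=9
after li $t4, 6: $t4=6
after add $t6, $t6, $t4: $t6=9+6=15
after sub $t4, $t4, 2: $t4=6-2=4
cmp $t4, 0  (cmp 4,0)
bne body: taken
After step 7: $t6 = 15.

15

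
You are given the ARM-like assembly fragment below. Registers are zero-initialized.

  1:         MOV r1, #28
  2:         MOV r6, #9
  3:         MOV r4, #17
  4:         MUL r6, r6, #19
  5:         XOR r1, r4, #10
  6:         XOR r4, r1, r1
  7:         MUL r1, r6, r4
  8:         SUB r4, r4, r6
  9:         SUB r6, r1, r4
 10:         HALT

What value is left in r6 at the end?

171

r1=28
r6=9
r4=17
r6=9*19=171
r1=17^10=27
r4=27^27=0
r1=171*0=0
r4=0-171=-171
r6=0-(-171)=171
halt.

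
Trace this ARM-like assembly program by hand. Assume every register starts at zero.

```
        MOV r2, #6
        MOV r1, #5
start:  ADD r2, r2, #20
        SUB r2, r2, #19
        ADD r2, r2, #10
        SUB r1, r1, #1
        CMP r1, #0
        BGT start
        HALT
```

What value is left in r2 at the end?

61

r2=6
r1=5
r2=6+20=26
r2=26-19=7
r2=7+10=17
r1=5-1=4
CMP r1, #0  (cmp 4,0)
BGT start: taken
r2=17+20=37
r2=37-19=18
r2=18+10=28
r1=4-1=3
CMP r1, #0  (cmp 3,0)
BGT start: taken
r2=28+20=48
r2=48-19=29
r2=29+10=39
r1=3-1=2
CMP r1, #0  (cmp 2,0)
BGT start: taken
r2=39+20=59
r2=59-19=40
r2=40+10=50
r1=2-1=1
CMP r1, #0  (cmp 1,0)
BGT start: taken
r2=50+20=70
r2=70-19=51
r2=51+10=61
r1=1-1=0
CMP r1, #0  (cmp 0,0)
BGT start: not taken
halt.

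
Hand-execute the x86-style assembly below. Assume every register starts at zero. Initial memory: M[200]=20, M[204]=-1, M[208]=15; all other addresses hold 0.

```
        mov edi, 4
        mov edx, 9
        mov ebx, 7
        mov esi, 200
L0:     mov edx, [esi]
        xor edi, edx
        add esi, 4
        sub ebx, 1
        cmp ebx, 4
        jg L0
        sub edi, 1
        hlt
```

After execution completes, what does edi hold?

after mov edi, 4: edi=4
after mov edx, 9: edx=9
after mov ebx, 7: ebx=7
after mov esi, 200: esi=200
after mov edx, [esi]: edx=M[200]=20
after xor edi, edx: edi=4^20=16
after add esi, 4: esi=200+4=204
after sub ebx, 1: ebx=7-1=6
cmp ebx, 4  (cmp 6,4)
jg L0: taken
after mov edx, [esi]: edx=M[204]=-1
after xor edi, edx: edi=16^(-1)=-17
after add esi, 4: esi=204+4=208
after sub ebx, 1: ebx=6-1=5
cmp ebx, 4  (cmp 5,4)
jg L0: taken
after mov edx, [esi]: edx=M[208]=15
after xor edi, edx: edi=(-17)^15=-32
after add esi, 4: esi=208+4=212
after sub ebx, 1: ebx=5-1=4
cmp ebx, 4  (cmp 4,4)
jg L0: not taken
after sub edi, 1: edi=(-32)-1=-33
halt.

-33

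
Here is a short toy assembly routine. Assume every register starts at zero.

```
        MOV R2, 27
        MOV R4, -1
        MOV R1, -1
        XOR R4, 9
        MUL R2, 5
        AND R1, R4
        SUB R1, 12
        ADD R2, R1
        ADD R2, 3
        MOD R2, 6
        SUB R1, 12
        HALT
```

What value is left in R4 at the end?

-10

MOV R2, 27 → R2=27
MOV R4, -1 → R4=-1
MOV R1, -1 → R1=-1
XOR R4, 9 → R4=(-1)^9=-10
MUL R2, 5 → R2=27*5=135
AND R1, R4 → R1=(-1)&(-10)=-10
SUB R1, 12 → R1=(-10)-12=-22
ADD R2, R1 → R2=135+(-22)=113
ADD R2, 3 → R2=113+3=116
MOD R2, 6 → R2=116%6=2
SUB R1, 12 → R1=(-22)-12=-34
halt.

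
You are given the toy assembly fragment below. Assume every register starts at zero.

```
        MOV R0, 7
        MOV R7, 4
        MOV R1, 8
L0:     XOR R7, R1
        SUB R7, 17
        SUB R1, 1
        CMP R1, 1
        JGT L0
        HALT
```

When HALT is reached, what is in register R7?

MOV R0, 7 → R0=7
MOV R7, 4 → R7=4
MOV R1, 8 → R1=8
XOR R7, R1 → R7=4^8=12
SUB R7, 17 → R7=12-17=-5
SUB R1, 1 → R1=8-1=7
CMP R1, 1  (cmp 7,1)
JGT L0: taken
XOR R7, R1 → R7=(-5)^7=-4
SUB R7, 17 → R7=(-4)-17=-21
SUB R1, 1 → R1=7-1=6
CMP R1, 1  (cmp 6,1)
JGT L0: taken
XOR R7, R1 → R7=(-21)^6=-19
SUB R7, 17 → R7=(-19)-17=-36
SUB R1, 1 → R1=6-1=5
CMP R1, 1  (cmp 5,1)
JGT L0: taken
XOR R7, R1 → R7=(-36)^5=-39
SUB R7, 17 → R7=(-39)-17=-56
SUB R1, 1 → R1=5-1=4
CMP R1, 1  (cmp 4,1)
JGT L0: taken
XOR R7, R1 → R7=(-56)^4=-52
SUB R7, 17 → R7=(-52)-17=-69
SUB R1, 1 → R1=4-1=3
CMP R1, 1  (cmp 3,1)
JGT L0: taken
XOR R7, R1 → R7=(-69)^3=-72
SUB R7, 17 → R7=(-72)-17=-89
SUB R1, 1 → R1=3-1=2
CMP R1, 1  (cmp 2,1)
JGT L0: taken
XOR R7, R1 → R7=(-89)^2=-91
SUB R7, 17 → R7=(-91)-17=-108
SUB R1, 1 → R1=2-1=1
CMP R1, 1  (cmp 1,1)
JGT L0: not taken
halt.

-108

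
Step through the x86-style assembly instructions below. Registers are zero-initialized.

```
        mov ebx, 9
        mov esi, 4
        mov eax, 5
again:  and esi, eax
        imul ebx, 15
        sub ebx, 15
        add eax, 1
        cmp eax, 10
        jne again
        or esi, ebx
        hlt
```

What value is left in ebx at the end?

ebx=9
esi=4
eax=5
esi=4&5=4
ebx=9*15=135
ebx=135-15=120
eax=5+1=6
cmp eax, 10  (cmp 6,10)
jne again: taken
esi=4&6=4
ebx=120*15=1800
ebx=1800-15=1785
eax=6+1=7
cmp eax, 10  (cmp 7,10)
jne again: taken
esi=4&7=4
ebx=1785*15=26775
ebx=26775-15=26760
eax=7+1=8
cmp eax, 10  (cmp 8,10)
jne again: taken
esi=4&8=0
ebx=26760*15=401400
ebx=401400-15=401385
eax=8+1=9
cmp eax, 10  (cmp 9,10)
jne again: taken
esi=0&9=0
ebx=401385*15=6020775
ebx=6020775-15=6020760
eax=9+1=10
cmp eax, 10  (cmp 10,10)
jne again: not taken
esi=0|6020760=6020760
halt.

6020760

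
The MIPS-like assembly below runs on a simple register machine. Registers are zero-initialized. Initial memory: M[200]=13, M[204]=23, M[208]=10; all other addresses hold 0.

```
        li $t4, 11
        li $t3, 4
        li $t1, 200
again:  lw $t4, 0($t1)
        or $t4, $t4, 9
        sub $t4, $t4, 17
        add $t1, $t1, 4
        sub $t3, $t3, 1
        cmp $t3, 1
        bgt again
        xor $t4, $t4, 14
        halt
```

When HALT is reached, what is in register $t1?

after li $t4, 11: $t4=11
after li $t3, 4: $t3=4
after li $t1, 200: $t1=200
after lw $t4, 0($t1): $t4=M[200]=13
after or $t4, $t4, 9: $t4=13|9=13
after sub $t4, $t4, 17: $t4=13-17=-4
after add $t1, $t1, 4: $t1=200+4=204
after sub $t3, $t3, 1: $t3=4-1=3
cmp $t3, 1  (cmp 3,1)
bgt again: taken
after lw $t4, 0($t1): $t4=M[204]=23
after or $t4, $t4, 9: $t4=23|9=31
after sub $t4, $t4, 17: $t4=31-17=14
after add $t1, $t1, 4: $t1=204+4=208
after sub $t3, $t3, 1: $t3=3-1=2
cmp $t3, 1  (cmp 2,1)
bgt again: taken
after lw $t4, 0($t1): $t4=M[208]=10
after or $t4, $t4, 9: $t4=10|9=11
after sub $t4, $t4, 17: $t4=11-17=-6
after add $t1, $t1, 4: $t1=208+4=212
after sub $t3, $t3, 1: $t3=2-1=1
cmp $t3, 1  (cmp 1,1)
bgt again: not taken
after xor $t4, $t4, 14: $t4=(-6)^14=-12
halt.

212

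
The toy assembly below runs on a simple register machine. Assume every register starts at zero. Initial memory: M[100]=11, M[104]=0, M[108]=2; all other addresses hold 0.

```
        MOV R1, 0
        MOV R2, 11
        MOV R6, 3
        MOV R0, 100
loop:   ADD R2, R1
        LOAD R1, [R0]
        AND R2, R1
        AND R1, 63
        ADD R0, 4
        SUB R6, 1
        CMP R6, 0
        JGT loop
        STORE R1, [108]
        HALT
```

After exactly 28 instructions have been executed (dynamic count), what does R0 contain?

MOV R1, 0 → R1=0
MOV R2, 11 → R2=11
MOV R6, 3 → R6=3
MOV R0, 100 → R0=100
ADD R2, R1 → R2=11+0=11
LOAD R1, [R0] → R1=M[100]=11
AND R2, R1 → R2=11&11=11
AND R1, 63 → R1=11&63=11
ADD R0, 4 → R0=100+4=104
SUB R6, 1 → R6=3-1=2
CMP R6, 0  (cmp 2,0)
JGT loop: taken
ADD R2, R1 → R2=11+11=22
LOAD R1, [R0] → R1=M[104]=0
AND R2, R1 → R2=22&0=0
AND R1, 63 → R1=0&63=0
ADD R0, 4 → R0=104+4=108
SUB R6, 1 → R6=2-1=1
CMP R6, 0  (cmp 1,0)
JGT loop: taken
ADD R2, R1 → R2=0+0=0
LOAD R1, [R0] → R1=M[108]=2
AND R2, R1 → R2=0&2=0
AND R1, 63 → R1=2&63=2
ADD R0, 4 → R0=108+4=112
SUB R6, 1 → R6=1-1=0
CMP R6, 0  (cmp 0,0)
JGT loop: not taken
After step 28: R0 = 112.

112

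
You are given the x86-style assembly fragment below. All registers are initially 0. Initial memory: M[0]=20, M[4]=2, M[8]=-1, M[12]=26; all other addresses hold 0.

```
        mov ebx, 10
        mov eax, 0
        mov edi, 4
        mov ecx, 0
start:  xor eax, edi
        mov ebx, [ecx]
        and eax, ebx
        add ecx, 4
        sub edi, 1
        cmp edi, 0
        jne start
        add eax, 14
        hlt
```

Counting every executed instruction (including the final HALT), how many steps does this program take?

34

after mov ebx, 10: ebx=10
after mov eax, 0: eax=0
after mov edi, 4: edi=4
after mov ecx, 0: ecx=0
after xor eax, edi: eax=0^4=4
after mov ebx, [ecx]: ebx=M[0]=20
after and eax, ebx: eax=4&20=4
after add ecx, 4: ecx=0+4=4
after sub edi, 1: edi=4-1=3
cmp edi, 0  (cmp 3,0)
jne start: taken
after xor eax, edi: eax=4^3=7
after mov ebx, [ecx]: ebx=M[4]=2
after and eax, ebx: eax=7&2=2
after add ecx, 4: ecx=4+4=8
after sub edi, 1: edi=3-1=2
cmp edi, 0  (cmp 2,0)
jne start: taken
after xor eax, edi: eax=2^2=0
after mov ebx, [ecx]: ebx=M[8]=-1
after and eax, ebx: eax=0&(-1)=0
after add ecx, 4: ecx=8+4=12
after sub edi, 1: edi=2-1=1
cmp edi, 0  (cmp 1,0)
jne start: taken
after xor eax, edi: eax=0^1=1
after mov ebx, [ecx]: ebx=M[12]=26
after and eax, ebx: eax=1&26=0
after add ecx, 4: ecx=12+4=16
after sub edi, 1: edi=1-1=0
cmp edi, 0  (cmp 0,0)
jne start: not taken
after add eax, 14: eax=0+14=14
halt.
Total executed instructions: 34.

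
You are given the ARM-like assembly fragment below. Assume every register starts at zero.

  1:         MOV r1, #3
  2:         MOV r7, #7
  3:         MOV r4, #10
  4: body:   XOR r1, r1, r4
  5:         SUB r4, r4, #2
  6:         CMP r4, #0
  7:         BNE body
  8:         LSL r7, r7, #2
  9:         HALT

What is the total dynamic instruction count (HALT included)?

after MOV r1, #3: r1=3
after MOV r7, #7: r7=7
after MOV r4, #10: r4=10
after XOR r1, r1, r4: r1=3^10=9
after SUB r4, r4, #2: r4=10-2=8
CMP r4, #0  (cmp 8,0)
BNE body: taken
after XOR r1, r1, r4: r1=9^8=1
after SUB r4, r4, #2: r4=8-2=6
CMP r4, #0  (cmp 6,0)
BNE body: taken
after XOR r1, r1, r4: r1=1^6=7
after SUB r4, r4, #2: r4=6-2=4
CMP r4, #0  (cmp 4,0)
BNE body: taken
after XOR r1, r1, r4: r1=7^4=3
after SUB r4, r4, #2: r4=4-2=2
CMP r4, #0  (cmp 2,0)
BNE body: taken
after XOR r1, r1, r4: r1=3^2=1
after SUB r4, r4, #2: r4=2-2=0
CMP r4, #0  (cmp 0,0)
BNE body: not taken
after LSL r7, r7, #2: r7=7<<2=28
halt.
Total executed instructions: 25.

25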